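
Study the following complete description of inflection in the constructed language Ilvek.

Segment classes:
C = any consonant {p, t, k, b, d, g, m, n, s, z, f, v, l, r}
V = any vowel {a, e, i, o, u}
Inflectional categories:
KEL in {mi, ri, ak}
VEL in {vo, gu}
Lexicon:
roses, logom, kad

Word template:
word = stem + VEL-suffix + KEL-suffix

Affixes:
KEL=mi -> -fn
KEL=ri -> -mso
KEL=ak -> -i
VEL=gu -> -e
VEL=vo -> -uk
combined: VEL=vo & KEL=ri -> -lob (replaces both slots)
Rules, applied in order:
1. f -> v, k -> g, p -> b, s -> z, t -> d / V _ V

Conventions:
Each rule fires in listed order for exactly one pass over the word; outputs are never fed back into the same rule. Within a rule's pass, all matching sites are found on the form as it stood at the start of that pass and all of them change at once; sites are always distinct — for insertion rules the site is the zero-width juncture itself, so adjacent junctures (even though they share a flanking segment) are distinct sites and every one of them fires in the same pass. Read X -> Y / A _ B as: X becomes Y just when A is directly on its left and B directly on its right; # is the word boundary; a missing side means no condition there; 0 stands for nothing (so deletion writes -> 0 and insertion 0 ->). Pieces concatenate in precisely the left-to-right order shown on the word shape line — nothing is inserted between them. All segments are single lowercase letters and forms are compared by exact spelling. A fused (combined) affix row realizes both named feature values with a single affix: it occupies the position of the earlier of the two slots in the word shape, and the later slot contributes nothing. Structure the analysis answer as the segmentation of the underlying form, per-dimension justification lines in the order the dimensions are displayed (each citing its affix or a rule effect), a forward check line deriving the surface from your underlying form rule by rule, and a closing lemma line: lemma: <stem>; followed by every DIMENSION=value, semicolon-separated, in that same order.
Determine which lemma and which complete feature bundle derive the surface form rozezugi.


underlying: roses-uk-i
KEL=ak - signalled by the affix -i
VEL=vo - signalled by the affix -uk
check: rosesuki -> rozezugi
lemma: roses; KEL=ak; VEL=vo


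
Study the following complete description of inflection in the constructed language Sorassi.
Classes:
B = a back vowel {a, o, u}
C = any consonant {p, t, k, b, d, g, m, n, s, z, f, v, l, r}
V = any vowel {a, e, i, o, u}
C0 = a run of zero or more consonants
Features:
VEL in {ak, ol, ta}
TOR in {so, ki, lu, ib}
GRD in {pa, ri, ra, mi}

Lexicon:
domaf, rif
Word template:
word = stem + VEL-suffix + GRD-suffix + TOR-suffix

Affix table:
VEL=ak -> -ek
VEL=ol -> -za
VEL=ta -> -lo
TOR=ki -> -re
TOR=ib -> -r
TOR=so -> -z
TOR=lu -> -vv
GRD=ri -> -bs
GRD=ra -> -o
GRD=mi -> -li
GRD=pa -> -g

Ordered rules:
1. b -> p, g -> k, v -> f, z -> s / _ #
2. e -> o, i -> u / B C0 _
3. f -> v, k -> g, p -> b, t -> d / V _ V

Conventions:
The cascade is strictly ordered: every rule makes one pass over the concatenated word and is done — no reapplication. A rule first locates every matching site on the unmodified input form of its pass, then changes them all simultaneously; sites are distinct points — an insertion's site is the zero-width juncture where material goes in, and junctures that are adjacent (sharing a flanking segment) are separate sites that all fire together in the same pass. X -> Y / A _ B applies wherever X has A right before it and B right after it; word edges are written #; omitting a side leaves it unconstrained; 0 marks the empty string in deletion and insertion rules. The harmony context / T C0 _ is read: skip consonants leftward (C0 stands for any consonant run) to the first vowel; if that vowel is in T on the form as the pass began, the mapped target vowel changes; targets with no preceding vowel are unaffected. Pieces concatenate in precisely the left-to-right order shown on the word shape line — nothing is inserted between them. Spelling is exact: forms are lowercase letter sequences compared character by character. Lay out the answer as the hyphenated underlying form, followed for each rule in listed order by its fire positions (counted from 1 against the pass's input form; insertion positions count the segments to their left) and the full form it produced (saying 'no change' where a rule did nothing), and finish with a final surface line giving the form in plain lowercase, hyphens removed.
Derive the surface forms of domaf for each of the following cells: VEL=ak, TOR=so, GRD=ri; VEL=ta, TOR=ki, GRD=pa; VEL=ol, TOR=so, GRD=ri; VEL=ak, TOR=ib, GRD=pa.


cell VEL=ak, TOR=so, GRD=ri:
underlying: domaf-ek-bs-z
1. b -> p, g -> k, v -> f, z -> s / _ #: fires at position(s) 10: domafekbss
2. e -> o, i -> u / B C0 _: fires at position(s) 6: domafokbss
3. f -> v, k -> g, p -> b, t -> d / V _ V: fires at position(s) 5: domavokbss
surface: domavokbss

cell VEL=ta, TOR=ki, GRD=pa:
underlying: domaf-lo-g-re
1. b -> p, g -> k, v -> f, z -> s / _ #: no change
2. e -> o, i -> u / B C0 _: fires at position(s) 10: domaflogro
3. f -> v, k -> g, p -> b, t -> d / V _ V: no change
surface: domaflogro

cell VEL=ol, TOR=so, GRD=ri:
underlying: domaf-za-bs-z
1. b -> p, g -> k, v -> f, z -> s / _ #: fires at position(s) 10: domafzabss
2. e -> o, i -> u / B C0 _: no change
3. f -> v, k -> g, p -> b, t -> d / V _ V: no change
surface: domafzabss

cell VEL=ak, TOR=ib, GRD=pa:
underlying: domaf-ek-g-r
1. b -> p, g -> k, v -> f, z -> s / _ #: no change
2. e -> o, i -> u / B C0 _: fires at position(s) 6: domafokgr
3. f -> v, k -> g, p -> b, t -> d / V _ V: fires at position(s) 5: domavokgr
surface: domavokgr


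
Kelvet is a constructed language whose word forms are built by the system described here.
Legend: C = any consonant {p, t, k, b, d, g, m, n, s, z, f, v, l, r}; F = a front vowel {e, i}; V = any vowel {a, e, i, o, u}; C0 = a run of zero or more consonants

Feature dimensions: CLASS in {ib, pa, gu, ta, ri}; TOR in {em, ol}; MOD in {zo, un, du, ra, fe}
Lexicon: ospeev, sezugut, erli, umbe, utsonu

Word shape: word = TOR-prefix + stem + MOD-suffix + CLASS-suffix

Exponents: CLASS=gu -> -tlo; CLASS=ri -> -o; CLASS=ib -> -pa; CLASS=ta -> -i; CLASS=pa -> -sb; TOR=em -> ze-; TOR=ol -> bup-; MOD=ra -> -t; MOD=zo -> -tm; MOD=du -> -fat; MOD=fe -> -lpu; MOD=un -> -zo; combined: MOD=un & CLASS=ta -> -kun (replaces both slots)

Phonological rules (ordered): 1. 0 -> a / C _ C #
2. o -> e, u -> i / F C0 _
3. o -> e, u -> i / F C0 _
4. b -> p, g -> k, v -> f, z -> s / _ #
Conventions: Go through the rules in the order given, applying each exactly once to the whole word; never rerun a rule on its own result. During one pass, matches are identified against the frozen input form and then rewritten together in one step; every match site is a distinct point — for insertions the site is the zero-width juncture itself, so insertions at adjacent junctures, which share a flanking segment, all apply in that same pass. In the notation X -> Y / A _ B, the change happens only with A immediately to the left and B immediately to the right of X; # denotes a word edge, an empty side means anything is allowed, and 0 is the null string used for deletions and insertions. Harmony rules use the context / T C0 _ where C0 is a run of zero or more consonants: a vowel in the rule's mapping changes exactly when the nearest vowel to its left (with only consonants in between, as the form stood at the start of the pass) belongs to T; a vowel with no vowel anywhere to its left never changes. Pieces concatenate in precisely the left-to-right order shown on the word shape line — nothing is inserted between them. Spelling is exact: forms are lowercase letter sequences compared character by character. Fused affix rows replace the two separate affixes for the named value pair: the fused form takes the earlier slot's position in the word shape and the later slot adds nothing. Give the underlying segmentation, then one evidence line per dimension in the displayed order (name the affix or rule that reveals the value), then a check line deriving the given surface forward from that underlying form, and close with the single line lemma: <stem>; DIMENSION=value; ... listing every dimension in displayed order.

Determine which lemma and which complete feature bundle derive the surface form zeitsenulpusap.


underlying: ze-utsonu-lpu-sb
CLASS=pa - signalled by the affix -sb
TOR=em - signalled by the affix ze-
MOD=fe - signalled by the affix -lpu
check: zeutsonulpusb -> zeutsonulpusab -> zeitsonulpusab -> zeitsenulpusab -> zeitsenulpusap
lemma: utsonu; CLASS=pa; TOR=em; MOD=fe


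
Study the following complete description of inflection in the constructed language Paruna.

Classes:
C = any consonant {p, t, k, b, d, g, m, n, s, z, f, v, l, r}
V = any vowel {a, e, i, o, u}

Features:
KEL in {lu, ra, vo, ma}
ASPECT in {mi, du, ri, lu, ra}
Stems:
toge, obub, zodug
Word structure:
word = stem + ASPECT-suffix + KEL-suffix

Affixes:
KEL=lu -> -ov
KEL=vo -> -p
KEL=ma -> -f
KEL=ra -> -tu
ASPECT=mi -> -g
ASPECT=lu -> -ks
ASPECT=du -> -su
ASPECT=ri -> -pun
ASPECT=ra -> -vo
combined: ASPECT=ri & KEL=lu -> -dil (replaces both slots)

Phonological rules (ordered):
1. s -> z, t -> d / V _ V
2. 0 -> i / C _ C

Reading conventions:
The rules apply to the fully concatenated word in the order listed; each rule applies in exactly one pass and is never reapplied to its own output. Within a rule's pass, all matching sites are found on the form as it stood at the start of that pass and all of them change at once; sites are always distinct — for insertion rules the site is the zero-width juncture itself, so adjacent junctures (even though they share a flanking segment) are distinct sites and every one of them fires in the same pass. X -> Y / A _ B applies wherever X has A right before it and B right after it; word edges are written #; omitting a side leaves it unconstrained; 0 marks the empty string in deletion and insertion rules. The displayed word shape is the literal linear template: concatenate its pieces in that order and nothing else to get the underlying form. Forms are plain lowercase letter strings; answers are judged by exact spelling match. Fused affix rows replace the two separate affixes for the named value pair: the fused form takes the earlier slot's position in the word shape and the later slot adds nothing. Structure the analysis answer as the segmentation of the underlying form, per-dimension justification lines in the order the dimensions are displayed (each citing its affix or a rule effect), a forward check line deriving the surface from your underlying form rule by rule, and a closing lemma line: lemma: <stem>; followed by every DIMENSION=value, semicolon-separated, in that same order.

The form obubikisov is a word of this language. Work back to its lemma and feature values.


underlying: obub-ks-ov
KEL=lu - signalled by the affix -ov
ASPECT=lu - signalled by the affix -ks
check: obubksov -> obubksov -> obubikisov
lemma: obub; KEL=lu; ASPECT=lu


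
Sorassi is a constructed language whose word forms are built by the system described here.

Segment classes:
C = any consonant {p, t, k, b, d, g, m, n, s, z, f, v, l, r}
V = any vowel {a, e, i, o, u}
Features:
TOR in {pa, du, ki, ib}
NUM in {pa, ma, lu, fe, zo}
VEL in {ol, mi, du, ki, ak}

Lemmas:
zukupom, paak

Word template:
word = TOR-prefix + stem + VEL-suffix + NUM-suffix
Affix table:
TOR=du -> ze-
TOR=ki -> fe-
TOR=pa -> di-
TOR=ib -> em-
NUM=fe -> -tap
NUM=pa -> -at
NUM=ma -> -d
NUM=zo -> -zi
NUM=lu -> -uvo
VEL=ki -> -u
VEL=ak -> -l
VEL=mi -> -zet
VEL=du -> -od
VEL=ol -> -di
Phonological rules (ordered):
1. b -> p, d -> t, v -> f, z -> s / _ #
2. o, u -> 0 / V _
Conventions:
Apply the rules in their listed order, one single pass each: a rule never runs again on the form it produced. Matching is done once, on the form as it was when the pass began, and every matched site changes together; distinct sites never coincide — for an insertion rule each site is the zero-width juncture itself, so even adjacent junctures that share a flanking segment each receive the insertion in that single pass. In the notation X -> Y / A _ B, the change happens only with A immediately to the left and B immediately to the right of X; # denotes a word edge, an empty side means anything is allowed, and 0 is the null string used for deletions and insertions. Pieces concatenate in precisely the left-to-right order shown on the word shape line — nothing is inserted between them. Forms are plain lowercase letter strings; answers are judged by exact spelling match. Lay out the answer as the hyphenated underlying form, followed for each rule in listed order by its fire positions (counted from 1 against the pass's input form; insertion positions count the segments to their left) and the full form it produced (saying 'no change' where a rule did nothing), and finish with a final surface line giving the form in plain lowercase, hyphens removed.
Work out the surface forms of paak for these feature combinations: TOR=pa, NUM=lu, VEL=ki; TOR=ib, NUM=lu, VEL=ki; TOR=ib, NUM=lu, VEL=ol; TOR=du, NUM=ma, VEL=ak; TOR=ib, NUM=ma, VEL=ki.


cell TOR=pa, NUM=lu, VEL=ki:
underlying: di-paak-u-uvo
1. b -> p, d -> t, v -> f, z -> s / _ #: no change
2. o, u -> 0 / V _: fires at position(s) 8: dipaakuvo
surface: dipaakuvo

cell TOR=ib, NUM=lu, VEL=ki:
underlying: em-paak-u-uvo
1. b -> p, d -> t, v -> f, z -> s / _ #: no change
2. o, u -> 0 / V _: fires at position(s) 8: empaakuvo
surface: empaakuvo

cell TOR=ib, NUM=lu, VEL=ol:
underlying: em-paak-di-uvo
1. b -> p, d -> t, v -> f, z -> s / _ #: no change
2. o, u -> 0 / V _: fires at position(s) 9: empaakdivo
surface: empaakdivo

cell TOR=du, NUM=ma, VEL=ak:
underlying: ze-paak-l-d
1. b -> p, d -> t, v -> f, z -> s / _ #: fires at position(s) 8: zepaaklt
2. o, u -> 0 / V _: no change
surface: zepaaklt

cell TOR=ib, NUM=ma, VEL=ki:
underlying: em-paak-u-d
1. b -> p, d -> t, v -> f, z -> s / _ #: fires at position(s) 8: empaakut
2. o, u -> 0 / V _: no change
surface: empaakut


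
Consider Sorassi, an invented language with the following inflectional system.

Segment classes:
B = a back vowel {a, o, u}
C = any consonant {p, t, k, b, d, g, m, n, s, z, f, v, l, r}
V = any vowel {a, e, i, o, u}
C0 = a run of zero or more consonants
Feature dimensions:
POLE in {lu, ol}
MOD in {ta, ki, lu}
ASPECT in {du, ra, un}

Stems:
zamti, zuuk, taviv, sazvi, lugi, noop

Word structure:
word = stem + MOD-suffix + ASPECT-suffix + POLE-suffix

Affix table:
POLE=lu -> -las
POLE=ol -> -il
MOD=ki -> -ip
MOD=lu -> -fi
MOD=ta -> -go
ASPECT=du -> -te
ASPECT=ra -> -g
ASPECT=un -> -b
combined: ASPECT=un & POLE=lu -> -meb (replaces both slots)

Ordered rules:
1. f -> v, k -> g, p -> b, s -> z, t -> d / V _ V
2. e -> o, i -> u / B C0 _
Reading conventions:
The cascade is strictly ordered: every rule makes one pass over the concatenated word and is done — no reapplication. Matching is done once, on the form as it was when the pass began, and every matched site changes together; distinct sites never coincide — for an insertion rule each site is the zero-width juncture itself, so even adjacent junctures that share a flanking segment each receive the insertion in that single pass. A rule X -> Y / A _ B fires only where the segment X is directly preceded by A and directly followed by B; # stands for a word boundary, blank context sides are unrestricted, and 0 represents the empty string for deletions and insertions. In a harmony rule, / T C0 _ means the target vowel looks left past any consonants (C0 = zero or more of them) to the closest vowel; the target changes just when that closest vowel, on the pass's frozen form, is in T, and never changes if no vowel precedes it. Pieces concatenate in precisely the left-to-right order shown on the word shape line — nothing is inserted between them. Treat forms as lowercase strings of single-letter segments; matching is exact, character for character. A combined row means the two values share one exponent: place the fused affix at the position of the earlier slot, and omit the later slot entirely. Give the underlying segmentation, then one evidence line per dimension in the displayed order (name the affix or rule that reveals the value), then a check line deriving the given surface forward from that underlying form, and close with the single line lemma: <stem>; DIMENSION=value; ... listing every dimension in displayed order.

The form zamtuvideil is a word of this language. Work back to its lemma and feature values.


underlying: zamti-fi-te-il
POLE=ol - signalled by the affix -il
MOD=lu - signalled by the affix -fi
ASPECT=du - signalled by the affix -te
check: zamtifiteil -> zamtivideil -> zamtuvideil
lemma: zamti; POLE=ol; MOD=lu; ASPECT=du


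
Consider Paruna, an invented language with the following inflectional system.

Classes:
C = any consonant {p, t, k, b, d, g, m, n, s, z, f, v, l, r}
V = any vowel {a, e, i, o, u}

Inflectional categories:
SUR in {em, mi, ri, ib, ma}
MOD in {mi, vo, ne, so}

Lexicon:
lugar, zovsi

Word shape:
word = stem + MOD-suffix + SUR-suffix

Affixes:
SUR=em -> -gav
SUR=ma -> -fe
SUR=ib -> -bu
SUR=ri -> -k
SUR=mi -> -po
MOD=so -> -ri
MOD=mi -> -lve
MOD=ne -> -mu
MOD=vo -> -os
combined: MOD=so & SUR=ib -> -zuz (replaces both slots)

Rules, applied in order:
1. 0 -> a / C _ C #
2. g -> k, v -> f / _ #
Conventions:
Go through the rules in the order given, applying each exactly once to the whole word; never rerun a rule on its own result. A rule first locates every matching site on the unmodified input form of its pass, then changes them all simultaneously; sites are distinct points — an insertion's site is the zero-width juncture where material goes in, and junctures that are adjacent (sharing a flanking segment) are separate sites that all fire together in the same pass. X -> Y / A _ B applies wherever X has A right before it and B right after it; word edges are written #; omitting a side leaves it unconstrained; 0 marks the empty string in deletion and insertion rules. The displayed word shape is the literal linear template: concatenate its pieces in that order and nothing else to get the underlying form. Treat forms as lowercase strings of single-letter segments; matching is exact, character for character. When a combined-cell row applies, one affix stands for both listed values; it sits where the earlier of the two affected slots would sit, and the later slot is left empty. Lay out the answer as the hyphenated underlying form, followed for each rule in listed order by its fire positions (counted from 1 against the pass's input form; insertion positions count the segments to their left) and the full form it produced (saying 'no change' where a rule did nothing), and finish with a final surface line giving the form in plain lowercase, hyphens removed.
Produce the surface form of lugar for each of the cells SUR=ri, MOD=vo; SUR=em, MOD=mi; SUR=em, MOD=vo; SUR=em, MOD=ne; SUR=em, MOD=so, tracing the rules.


cell SUR=ri, MOD=vo:
underlying: lugar-os-k
1. 0 -> a / C _ C #: inserts after position(s) 7: lugarosak
2. g -> k, v -> f / _ #: no change
surface: lugarosak

cell SUR=em, MOD=mi:
underlying: lugar-lve-gav
1. 0 -> a / C _ C #: no change
2. g -> k, v -> f / _ #: fires at position(s) 11: lugarlvegaf
surface: lugarlvegaf

cell SUR=em, MOD=vo:
underlying: lugar-os-gav
1. 0 -> a / C _ C #: no change
2. g -> k, v -> f / _ #: fires at position(s) 10: lugarosgaf
surface: lugarosgaf

cell SUR=em, MOD=ne:
underlying: lugar-mu-gav
1. 0 -> a / C _ C #: no change
2. g -> k, v -> f / _ #: fires at position(s) 10: lugarmugaf
surface: lugarmugaf

cell SUR=em, MOD=so:
underlying: lugar-ri-gav
1. 0 -> a / C _ C #: no change
2. g -> k, v -> f / _ #: fires at position(s) 10: lugarrigaf
surface: lugarrigaf


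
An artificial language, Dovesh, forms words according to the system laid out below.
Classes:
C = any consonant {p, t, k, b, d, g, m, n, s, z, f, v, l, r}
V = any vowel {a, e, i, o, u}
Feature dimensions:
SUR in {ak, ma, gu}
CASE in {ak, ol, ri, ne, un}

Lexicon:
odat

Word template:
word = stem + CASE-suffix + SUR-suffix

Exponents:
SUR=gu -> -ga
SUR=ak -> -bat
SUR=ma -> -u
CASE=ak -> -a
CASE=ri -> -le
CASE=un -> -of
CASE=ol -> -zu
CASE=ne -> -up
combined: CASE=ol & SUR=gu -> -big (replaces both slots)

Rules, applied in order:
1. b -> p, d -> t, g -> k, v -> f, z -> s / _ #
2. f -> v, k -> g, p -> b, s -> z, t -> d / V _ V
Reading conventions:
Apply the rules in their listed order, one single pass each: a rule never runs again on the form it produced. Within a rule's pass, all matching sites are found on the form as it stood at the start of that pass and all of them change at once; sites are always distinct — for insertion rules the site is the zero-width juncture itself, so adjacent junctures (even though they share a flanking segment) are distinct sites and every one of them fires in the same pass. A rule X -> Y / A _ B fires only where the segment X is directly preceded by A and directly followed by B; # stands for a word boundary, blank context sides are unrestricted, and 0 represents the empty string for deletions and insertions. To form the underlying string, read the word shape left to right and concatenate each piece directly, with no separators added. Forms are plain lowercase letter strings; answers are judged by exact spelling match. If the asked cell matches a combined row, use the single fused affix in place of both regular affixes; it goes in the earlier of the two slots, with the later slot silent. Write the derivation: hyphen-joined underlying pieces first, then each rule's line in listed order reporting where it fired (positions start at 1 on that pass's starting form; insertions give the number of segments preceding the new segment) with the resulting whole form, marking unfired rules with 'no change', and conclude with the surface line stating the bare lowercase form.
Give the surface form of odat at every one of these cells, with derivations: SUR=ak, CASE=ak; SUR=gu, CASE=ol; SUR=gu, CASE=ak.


cell SUR=ak, CASE=ak:
underlying: odat-a-bat
1. b -> p, d -> t, g -> k, v -> f, z -> s / _ #: no change
2. f -> v, k -> g, p -> b, s -> z, t -> d / V _ V: fires at position(s) 4: odadabat
surface: odadabat

cell SUR=gu, CASE=ol:
underlying: odat-big
1. b -> p, d -> t, g -> k, v -> f, z -> s / _ #: fires at position(s) 7: odatbik
2. f -> v, k -> g, p -> b, s -> z, t -> d / V _ V: no change
surface: odatbik

cell SUR=gu, CASE=ak:
underlying: odat-a-ga
1. b -> p, d -> t, g -> k, v -> f, z -> s / _ #: no change
2. f -> v, k -> g, p -> b, s -> z, t -> d / V _ V: fires at position(s) 4: odadaga
surface: odadaga


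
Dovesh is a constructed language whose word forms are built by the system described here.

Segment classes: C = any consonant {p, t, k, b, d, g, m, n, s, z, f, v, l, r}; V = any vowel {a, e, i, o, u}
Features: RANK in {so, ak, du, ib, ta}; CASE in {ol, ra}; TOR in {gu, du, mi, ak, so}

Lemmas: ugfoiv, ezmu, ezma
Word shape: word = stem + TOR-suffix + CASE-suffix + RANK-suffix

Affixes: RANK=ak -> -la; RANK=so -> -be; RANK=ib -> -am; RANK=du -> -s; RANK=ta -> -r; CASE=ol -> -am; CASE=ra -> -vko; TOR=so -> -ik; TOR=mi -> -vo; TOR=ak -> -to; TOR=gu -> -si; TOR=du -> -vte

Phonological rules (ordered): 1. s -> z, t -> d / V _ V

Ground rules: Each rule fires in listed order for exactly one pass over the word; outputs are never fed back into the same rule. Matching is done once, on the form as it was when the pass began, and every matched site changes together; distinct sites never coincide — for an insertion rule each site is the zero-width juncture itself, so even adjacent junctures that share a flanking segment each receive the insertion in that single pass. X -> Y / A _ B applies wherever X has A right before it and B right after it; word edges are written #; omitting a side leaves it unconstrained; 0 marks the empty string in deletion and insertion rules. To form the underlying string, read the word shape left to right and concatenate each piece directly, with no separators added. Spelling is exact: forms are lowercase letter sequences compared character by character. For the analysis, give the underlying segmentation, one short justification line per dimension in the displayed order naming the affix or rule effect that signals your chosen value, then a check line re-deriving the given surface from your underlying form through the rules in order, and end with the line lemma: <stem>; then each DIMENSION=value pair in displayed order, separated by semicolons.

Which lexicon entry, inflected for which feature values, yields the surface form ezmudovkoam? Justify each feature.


underlying: ezmu-to-vko-am
RANK=ib - signalled by the affix -am
CASE=ra - signalled by the affix -vko
TOR=ak - signalled by the affix -to
check: ezmutovkoam -> ezmudovkoam
lemma: ezmu; RANK=ib; CASE=ra; TOR=ak


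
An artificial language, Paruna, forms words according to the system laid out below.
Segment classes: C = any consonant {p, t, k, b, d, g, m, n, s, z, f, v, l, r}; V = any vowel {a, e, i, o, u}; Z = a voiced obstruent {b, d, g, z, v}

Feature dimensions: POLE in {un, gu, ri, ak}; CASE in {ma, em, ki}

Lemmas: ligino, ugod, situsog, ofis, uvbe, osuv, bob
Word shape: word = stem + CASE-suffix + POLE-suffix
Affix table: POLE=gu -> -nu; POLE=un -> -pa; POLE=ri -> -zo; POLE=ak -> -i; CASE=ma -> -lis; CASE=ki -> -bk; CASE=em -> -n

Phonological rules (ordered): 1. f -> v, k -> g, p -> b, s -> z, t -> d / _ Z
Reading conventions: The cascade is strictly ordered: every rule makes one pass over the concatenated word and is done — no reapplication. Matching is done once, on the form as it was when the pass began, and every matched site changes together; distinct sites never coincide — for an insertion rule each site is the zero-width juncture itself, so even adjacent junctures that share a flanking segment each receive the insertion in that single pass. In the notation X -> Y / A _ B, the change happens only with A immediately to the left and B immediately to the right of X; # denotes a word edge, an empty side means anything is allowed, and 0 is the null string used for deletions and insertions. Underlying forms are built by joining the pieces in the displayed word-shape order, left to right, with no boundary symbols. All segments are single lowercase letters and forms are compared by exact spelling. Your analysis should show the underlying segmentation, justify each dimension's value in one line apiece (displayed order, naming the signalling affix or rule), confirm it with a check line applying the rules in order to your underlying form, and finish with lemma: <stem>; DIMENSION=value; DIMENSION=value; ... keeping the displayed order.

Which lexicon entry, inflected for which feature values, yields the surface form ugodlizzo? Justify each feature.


underlying: ugod-lis-zo
POLE=ri - signalled by the affix -zo
CASE=ma - signalled by the affix -lis
check: ugodliszo -> ugodlizzo
lemma: ugod; POLE=ri; CASE=ma


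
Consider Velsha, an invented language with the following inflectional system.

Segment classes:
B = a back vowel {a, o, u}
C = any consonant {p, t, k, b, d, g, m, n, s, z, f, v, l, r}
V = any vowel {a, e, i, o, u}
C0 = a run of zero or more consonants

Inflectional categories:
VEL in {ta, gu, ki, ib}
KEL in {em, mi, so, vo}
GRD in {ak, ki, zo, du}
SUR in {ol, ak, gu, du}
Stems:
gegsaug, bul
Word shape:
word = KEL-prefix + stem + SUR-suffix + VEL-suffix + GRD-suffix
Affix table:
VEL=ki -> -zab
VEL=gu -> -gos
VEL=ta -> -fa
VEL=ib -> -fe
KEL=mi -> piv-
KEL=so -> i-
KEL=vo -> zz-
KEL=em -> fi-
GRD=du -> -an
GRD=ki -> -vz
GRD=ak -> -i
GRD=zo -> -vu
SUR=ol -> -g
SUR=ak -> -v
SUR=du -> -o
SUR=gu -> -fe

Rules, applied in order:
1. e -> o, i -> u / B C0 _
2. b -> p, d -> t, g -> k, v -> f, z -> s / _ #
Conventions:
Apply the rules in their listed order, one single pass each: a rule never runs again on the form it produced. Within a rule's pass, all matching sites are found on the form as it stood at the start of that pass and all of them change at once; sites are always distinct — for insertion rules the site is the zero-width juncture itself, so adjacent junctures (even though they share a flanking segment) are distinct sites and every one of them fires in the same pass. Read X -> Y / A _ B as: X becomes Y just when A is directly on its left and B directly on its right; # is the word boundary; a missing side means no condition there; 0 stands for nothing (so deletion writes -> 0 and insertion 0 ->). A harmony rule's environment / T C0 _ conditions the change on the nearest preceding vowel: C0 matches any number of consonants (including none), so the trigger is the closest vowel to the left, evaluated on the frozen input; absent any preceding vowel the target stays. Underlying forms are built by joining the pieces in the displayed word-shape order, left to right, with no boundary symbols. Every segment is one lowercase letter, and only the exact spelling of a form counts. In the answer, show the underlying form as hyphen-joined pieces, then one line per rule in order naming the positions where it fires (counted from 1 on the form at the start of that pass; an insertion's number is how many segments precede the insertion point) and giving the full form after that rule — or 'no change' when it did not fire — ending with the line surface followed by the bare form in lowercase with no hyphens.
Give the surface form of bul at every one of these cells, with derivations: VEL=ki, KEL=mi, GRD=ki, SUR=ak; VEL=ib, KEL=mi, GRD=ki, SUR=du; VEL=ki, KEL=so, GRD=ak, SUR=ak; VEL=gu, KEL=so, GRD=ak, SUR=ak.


cell VEL=ki, KEL=mi, GRD=ki, SUR=ak:
underlying: piv-bul-v-zab-vz
1. e -> o, i -> u / B C0 _: no change
2. b -> p, d -> t, g -> k, v -> f, z -> s / _ #: fires at position(s) 12: pivbulvzabvs
surface: pivbulvzabvs

cell VEL=ib, KEL=mi, GRD=ki, SUR=du:
underlying: piv-bul-o-fe-vz
1. e -> o, i -> u / B C0 _: fires at position(s) 9: pivbulofovz
2. b -> p, d -> t, g -> k, v -> f, z -> s / _ #: fires at position(s) 11: pivbulofovs
surface: pivbulofovs

cell VEL=ki, KEL=so, GRD=ak, SUR=ak:
underlying: i-bul-v-zab-i
1. e -> o, i -> u / B C0 _: fires at position(s) 9: ibulvzabu
2. b -> p, d -> t, g -> k, v -> f, z -> s / _ #: no change
surface: ibulvzabu

cell VEL=gu, KEL=so, GRD=ak, SUR=ak:
underlying: i-bul-v-gos-i
1. e -> o, i -> u / B C0 _: fires at position(s) 9: ibulvgosu
2. b -> p, d -> t, g -> k, v -> f, z -> s / _ #: no change
surface: ibulvgosu


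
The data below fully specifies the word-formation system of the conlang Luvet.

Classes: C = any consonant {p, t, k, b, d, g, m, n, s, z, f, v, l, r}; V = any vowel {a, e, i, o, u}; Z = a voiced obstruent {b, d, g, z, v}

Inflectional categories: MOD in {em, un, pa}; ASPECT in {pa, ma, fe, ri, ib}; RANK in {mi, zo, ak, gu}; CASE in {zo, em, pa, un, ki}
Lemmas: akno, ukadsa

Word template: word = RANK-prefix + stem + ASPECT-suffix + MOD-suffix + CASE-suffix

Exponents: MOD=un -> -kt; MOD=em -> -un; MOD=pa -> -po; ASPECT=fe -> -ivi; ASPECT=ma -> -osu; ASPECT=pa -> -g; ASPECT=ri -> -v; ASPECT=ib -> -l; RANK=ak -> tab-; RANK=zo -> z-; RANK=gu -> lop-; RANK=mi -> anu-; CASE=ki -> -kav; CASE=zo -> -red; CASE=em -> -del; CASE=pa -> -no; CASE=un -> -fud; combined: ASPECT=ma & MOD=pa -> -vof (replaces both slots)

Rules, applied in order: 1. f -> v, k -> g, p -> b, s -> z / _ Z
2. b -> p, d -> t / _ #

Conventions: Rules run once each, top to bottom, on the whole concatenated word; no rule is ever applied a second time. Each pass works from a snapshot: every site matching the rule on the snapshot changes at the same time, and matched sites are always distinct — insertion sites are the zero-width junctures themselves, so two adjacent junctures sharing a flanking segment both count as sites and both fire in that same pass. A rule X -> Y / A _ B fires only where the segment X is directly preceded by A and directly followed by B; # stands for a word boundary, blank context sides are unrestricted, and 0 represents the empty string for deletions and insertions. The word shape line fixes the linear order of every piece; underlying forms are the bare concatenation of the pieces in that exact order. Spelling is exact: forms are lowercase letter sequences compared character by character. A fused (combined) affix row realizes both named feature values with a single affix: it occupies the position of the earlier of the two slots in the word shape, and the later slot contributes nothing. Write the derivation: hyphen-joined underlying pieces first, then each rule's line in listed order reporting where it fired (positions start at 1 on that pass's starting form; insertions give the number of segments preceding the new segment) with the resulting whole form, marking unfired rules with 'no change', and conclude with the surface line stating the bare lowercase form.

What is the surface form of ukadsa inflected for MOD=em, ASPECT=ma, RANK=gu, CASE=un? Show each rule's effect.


underlying: lop-ukadsa-osu-un-fud
1. f -> v, k -> g, p -> b, s -> z / _ Z: no change
2. b -> p, d -> t / _ #: fires at position(s) 17: lopukadsaosuunfut
surface: lopukadsaosuunfut


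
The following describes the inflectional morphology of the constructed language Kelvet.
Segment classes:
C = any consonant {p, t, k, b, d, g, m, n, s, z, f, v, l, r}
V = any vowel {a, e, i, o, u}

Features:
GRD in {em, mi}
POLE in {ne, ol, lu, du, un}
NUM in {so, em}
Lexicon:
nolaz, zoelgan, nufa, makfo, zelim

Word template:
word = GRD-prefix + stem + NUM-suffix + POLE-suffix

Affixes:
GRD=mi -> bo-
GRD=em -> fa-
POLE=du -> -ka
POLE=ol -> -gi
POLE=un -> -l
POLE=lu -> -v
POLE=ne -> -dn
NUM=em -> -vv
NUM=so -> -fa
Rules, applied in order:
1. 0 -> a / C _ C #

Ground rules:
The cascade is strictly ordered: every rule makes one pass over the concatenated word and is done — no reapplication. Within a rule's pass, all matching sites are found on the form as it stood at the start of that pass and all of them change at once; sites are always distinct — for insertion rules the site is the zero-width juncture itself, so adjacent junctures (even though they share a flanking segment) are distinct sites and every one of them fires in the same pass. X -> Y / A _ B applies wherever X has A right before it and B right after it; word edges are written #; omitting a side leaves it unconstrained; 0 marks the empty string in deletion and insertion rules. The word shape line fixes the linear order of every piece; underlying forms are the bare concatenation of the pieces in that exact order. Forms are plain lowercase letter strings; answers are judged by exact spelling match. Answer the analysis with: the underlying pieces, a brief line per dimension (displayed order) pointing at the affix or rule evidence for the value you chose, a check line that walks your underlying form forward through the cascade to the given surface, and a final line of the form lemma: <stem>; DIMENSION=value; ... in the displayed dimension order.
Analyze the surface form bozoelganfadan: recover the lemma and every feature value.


underlying: bo-zoelgan-fa-dn
GRD=mi - signalled by the affix bo-
POLE=ne - signalled by the affix -dn
NUM=so - signalled by the affix -fa
check: bozoelganfadn -> bozoelganfadan
lemma: zoelgan; GRD=mi; POLE=ne; NUM=so


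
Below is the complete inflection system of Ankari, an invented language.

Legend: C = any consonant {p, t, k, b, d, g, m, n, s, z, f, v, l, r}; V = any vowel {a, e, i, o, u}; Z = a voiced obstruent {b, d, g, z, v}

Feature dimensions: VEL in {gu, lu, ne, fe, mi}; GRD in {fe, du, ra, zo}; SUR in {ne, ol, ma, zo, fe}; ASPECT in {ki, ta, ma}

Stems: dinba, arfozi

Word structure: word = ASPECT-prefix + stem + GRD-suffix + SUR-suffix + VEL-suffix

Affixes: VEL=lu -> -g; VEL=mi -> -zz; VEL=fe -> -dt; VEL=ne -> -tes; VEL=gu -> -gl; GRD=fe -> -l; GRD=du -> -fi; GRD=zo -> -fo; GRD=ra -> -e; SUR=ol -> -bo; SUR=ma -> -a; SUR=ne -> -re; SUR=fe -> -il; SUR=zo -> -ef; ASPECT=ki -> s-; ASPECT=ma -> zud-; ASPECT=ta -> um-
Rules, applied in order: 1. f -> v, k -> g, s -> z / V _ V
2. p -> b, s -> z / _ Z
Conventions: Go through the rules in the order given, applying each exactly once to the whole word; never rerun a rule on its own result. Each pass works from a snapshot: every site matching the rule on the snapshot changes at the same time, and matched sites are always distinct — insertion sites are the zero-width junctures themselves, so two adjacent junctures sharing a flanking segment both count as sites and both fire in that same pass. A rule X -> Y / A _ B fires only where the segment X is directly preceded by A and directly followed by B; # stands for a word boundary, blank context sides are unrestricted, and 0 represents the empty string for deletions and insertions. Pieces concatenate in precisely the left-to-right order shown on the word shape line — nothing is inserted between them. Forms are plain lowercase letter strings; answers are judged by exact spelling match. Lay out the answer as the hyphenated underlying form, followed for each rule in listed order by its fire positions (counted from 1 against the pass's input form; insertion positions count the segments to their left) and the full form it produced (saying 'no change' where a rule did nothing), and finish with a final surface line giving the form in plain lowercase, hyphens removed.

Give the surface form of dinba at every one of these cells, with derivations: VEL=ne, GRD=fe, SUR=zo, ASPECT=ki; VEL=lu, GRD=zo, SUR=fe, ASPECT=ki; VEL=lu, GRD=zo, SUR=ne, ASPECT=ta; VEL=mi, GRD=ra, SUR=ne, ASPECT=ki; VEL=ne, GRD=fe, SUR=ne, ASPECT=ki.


cell VEL=ne, GRD=fe, SUR=zo, ASPECT=ki:
underlying: s-dinba-l-ef-tes
1. f -> v, k -> g, s -> z / V _ V: no change
2. p -> b, s -> z / _ Z: fires at position(s) 1: zdinbaleftes
surface: zdinbaleftes

cell VEL=lu, GRD=zo, SUR=fe, ASPECT=ki:
underlying: s-dinba-fo-il-g
1. f -> v, k -> g, s -> z / V _ V: fires at position(s) 7: sdinbavoilg
2. p -> b, s -> z / _ Z: fires at position(s) 1: zdinbavoilg
surface: zdinbavoilg

cell VEL=lu, GRD=zo, SUR=ne, ASPECT=ta:
underlying: um-dinba-fo-re-g
1. f -> v, k -> g, s -> z / V _ V: fires at position(s) 8: umdinbavoreg
2. p -> b, s -> z / _ Z: no change
surface: umdinbavoreg

cell VEL=mi, GRD=ra, SUR=ne, ASPECT=ki:
underlying: s-dinba-e-re-zz
1. f -> v, k -> g, s -> z / V _ V: no change
2. p -> b, s -> z / _ Z: fires at position(s) 1: zdinbaerezz
surface: zdinbaerezz

cell VEL=ne, GRD=fe, SUR=ne, ASPECT=ki:
underlying: s-dinba-l-re-tes
1. f -> v, k -> g, s -> z / V _ V: no change
2. p -> b, s -> z / _ Z: fires at position(s) 1: zdinbalretes
surface: zdinbalretes


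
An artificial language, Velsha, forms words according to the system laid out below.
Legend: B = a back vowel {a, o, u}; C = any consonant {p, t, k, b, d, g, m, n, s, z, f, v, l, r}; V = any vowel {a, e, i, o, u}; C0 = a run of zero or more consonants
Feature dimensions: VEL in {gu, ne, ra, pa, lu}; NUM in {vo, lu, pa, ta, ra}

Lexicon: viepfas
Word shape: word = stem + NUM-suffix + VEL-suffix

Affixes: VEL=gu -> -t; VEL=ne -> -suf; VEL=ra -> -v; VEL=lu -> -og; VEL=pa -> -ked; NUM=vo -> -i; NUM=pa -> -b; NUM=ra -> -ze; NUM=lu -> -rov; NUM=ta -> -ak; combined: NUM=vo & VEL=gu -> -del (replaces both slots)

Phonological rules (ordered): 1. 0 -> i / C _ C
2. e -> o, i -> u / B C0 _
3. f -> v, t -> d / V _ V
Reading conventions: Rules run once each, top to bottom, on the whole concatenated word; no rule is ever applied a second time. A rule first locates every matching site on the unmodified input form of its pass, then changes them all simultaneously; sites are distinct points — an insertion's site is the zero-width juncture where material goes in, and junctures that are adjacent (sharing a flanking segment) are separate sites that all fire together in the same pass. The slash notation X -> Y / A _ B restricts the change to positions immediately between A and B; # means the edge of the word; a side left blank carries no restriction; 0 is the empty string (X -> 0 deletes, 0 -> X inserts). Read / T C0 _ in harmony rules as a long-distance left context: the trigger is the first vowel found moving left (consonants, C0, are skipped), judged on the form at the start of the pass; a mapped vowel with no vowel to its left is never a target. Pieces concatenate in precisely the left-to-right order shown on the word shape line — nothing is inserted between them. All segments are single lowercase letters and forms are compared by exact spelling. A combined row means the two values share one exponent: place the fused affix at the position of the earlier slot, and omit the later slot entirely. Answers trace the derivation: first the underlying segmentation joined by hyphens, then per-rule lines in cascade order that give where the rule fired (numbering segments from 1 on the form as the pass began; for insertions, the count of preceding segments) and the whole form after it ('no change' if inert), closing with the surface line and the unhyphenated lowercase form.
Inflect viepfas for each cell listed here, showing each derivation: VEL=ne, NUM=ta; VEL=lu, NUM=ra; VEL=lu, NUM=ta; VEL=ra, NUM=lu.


cell VEL=ne, NUM=ta:
underlying: viepfas-ak-suf
1. 0 -> i / C _ C: inserts after position(s) 4, 9: viepifasakisuf
2. e -> o, i -> u / B C0 _: fires at position(s) 11: viepifasakusuf
3. f -> v, t -> d / V _ V: fires at position(s) 6: viepivasakusuf
surface: viepivasakusuf

cell VEL=lu, NUM=ra:
underlying: viepfas-ze-og
1. 0 -> i / C _ C: inserts after position(s) 4, 7: viepifasizeog
2. e -> o, i -> u / B C0 _: fires at position(s) 9: viepifasuzeog
3. f -> v, t -> d / V _ V: fires at position(s) 6: viepivasuzeog
surface: viepivasuzeog

cell VEL=lu, NUM=ta:
underlying: viepfas-ak-og
1. 0 -> i / C _ C: inserts after position(s) 4: viepifasakog
2. e -> o, i -> u / B C0 _: no change
3. f -> v, t -> d / V _ V: fires at position(s) 6: viepivasakog
surface: viepivasakog

cell VEL=ra, NUM=lu:
underlying: viepfas-rov-v
1. 0 -> i / C _ C: inserts after position(s) 4, 7, 10: viepifasiroviv
2. e -> o, i -> u / B C0 _: fires at position(s) 9, 13: viepifasurovuv
3. f -> v, t -> d / V _ V: fires at position(s) 6: viepivasurovuv
surface: viepivasurovuv
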